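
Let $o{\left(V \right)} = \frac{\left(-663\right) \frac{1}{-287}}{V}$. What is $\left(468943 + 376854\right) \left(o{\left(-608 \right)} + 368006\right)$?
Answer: $\frac{54313340107212461}{174496} \approx 3.1126 \cdot 10^{11}$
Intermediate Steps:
$o{\left(V \right)} = \frac{663}{287 V}$ ($o{\left(V \right)} = \frac{\left(-663\right) \left(- \frac{1}{287}\right)}{V} = \frac{663}{287 V}$)
$\left(468943 + 376854\right) \left(o{\left(-608 \right)} + 368006\right) = \left(468943 + 376854\right) \left(\frac{663}{287 \left(-608\right)} + 368006\right) = 845797 \left(\frac{663}{287} \left(- \frac{1}{608}\right) + 368006\right) = 845797 \left(- \frac{663}{174496} + 368006\right) = 845797 \cdot \frac{64215574313}{174496} = \frac{54313340107212461}{174496}$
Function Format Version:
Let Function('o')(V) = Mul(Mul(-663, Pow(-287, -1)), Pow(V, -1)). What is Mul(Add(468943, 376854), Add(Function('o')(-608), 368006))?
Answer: Rational(54313340107212461, 174496) ≈ 3.1126e+11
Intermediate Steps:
Function('o')(V) = Mul(Rational(663, 287), Pow(V, -1)) (Function('o')(V) = Mul(Mul(-663, Rational(-1, 287)), Pow(V, -1)) = Mul(Rational(663, 287), Pow(V, -1)))
Mul(Add(468943, 376854), Add(Function('o')(-608), 368006)) = Mul(Add(468943, 376854), Add(Mul(Rational(663, 287), Pow(-608, -1)), 368006)) = Mul(845797, Add(Mul(Rational(663, 287), Rational(-1, 608)), 368006)) = Mul(845797, Add(Rational(-663, 174496), 368006)) = Mul(845797, Rational(64215574313, 174496)) = Rational(54313340107212461, 174496)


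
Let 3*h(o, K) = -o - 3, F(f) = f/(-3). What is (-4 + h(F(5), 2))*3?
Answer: -40/3 ≈ -13.333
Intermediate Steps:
F(f) = -f/3 (F(f) = f*(-⅓) = -f/3)
h(o, K) = -1 - o/3 (h(o, K) = (-o - 3)/3 = (-3 - o)/3 = -1 - o/3)
(-4 + h(F(5), 2))*3 = (-4 + (-1 - (-1)*5/9))*3 = (-4 + (-1 - ⅓*(-5/3)))*3 = (-4 + (-1 + 5/9))*3 = (-4 - 4/9)*3 = -40/9*3 = -40/3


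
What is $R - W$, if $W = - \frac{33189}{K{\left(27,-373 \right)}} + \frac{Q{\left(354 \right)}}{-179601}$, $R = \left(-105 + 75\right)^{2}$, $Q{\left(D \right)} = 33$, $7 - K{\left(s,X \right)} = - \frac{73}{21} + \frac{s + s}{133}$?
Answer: $\frac{144182072705}{34363658} \approx 4195.8$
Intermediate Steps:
$K{\left(s,X \right)} = \frac{220}{21} - \frac{2 s}{133}$ ($K{\left(s,X \right)} = 7 - \left(- \frac{73}{21} + \frac{s + s}{133}\right) = 7 - \left(\left(-73\right) \frac{1}{21} + 2 s \frac{1}{133}\right) = 7 - \left(- \frac{73}{21} + \frac{2 s}{133}\right) = \frac{220}{21} - \frac{2 s}{133}$)
$R = 900$ ($R = \left(-30\right)^{2} = 900$)
$W = - \frac{113254780505}{34363658}$ ($W = - \frac{33189}{\frac{220}{21} - \frac{54}{133}} + \frac{33}{-179601} = - \frac{33189}{\frac{220}{21} - \frac{54}{133}} + 33 \left(- \frac{1}{179601}\right) = - \frac{33189}{\frac{574}{57}} - \frac{11}{59867} = \left(-33189\right) \frac{57}{574} - \frac{11}{59867} = - \frac{1891773}{574} - \frac{11}{59867} = - \frac{113254780505}{34363658} \approx -3295.8$)
$R - W = 900 - - \frac{113254780505}{34363658} = 900 + \frac{113254780505}{34363658} = \frac{144182072705}{34363658}$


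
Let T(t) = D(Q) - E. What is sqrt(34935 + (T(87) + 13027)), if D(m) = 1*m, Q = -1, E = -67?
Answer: 2*sqrt(12007) ≈ 219.15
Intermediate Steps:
D(m) = m
T(t) = 66 (T(t) = -1 - 1*(-67) = -1 + 67 = 66)
sqrt(34935 + (T(87) + 13027)) = sqrt(34935 + (66 + 13027)) = sqrt(34935 + 13093) = sqrt(48028) = 2*sqrt(12007)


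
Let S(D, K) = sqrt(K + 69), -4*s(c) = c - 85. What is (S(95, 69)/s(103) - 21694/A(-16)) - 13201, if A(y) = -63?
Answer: -809969/63 - 2*sqrt(138)/9 ≈ -12859.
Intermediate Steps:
s(c) = 85/4 - c/4 (s(c) = -(c - 85)/4 = -(-85 + c)/4 = 85/4 - c/4)
S(D, K) = sqrt(69 + K)
(S(95, 69)/s(103) - 21694/A(-16)) - 13201 = (sqrt(69 + 69)/(85/4 - 1/4*103) - 21694/(-63)) - 13201 = (sqrt(138)/(85/4 - 103/4) - 21694*(-1/63)) - 13201 = (sqrt(138)/(-9/2) + 21694/63) - 13201 = (sqrt(138)*(-2/9) + 21694/63) - 13201 = (-2*sqrt(138)/9 + 21694/63) - 13201 = (21694/63 - 2*sqrt(138)/9) - 13201 = -809969/63 - 2*sqrt(138)/9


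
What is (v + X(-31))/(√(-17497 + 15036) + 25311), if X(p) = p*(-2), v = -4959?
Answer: -123947967/640649182 + 4897*I*√2461/640649182 ≈ -0.19347 + 0.0003792*I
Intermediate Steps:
X(p) = -2*p
(v + X(-31))/(√(-17497 + 15036) + 25311) = (-4959 - 2*(-31))/(√(-17497 + 15036) + 25311) = (-4959 + 62)/(√(-2461) + 25311) = -4897/(I*√2461 + 25311) = -4897/(25311 + I*√2461)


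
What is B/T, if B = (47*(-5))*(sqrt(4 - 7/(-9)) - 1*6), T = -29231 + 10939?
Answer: -705/9146 + 235*sqrt(43)/54876 ≈ -0.049001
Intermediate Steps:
T = -18292
B = 1410 - 235*sqrt(43)/3 (B = -235*(sqrt(4 - 7*(-1/9)) - 6) = -235*(sqrt(4 + 7/9) - 6) = -235*(sqrt(43/9) - 6) = -235*(sqrt(43)/3 - 6) = -235*(-6 + sqrt(43)/3) = 1410 - 235*sqrt(43)/3 ≈ 896.33)
B/T = (1410 - 235*sqrt(43)/3)/(-18292) = (1410 - 235*sqrt(43)/3)*(-1/18292) = -705/9146 + 235*sqrt(43)/54876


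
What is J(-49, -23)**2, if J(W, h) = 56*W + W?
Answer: 7800849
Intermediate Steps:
J(W, h) = 57*W
J(-49, -23)**2 = (57*(-49))**2 = (-2793)**2 = 7800849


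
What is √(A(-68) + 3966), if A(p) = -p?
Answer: √4034 ≈ 63.514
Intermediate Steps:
√(A(-68) + 3966) = √(-1*(-68) + 3966) = √(68 + 3966) = √4034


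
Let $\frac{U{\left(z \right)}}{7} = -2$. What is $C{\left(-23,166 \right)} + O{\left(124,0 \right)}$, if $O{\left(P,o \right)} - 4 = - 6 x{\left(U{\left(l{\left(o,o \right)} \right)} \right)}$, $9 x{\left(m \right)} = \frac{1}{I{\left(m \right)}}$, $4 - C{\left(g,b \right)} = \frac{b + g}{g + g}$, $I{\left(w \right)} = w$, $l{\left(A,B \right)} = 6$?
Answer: $\frac{10777}{966} \approx 11.156$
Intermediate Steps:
$U{\left(z \right)} = -14$ ($U{\left(z \right)} = 7 \left(-2\right) = -14$)
$C{\left(g,b \right)} = 4 - \frac{b + g}{2 g}$ ($C{\left(g,b \right)} = 4 - \frac{b + g}{g + g} = 4 - \frac{b + g}{2 g}$)
$x{\left(m \right)} = \frac{1}{9 m}$
$O{\left(P,o \right)} = \frac{85}{21}$ ($O{\left(P,o \right)} = 4 - 6 \frac{1}{9 \left(-14\right)} = 4 - 6 \cdot \frac{1}{9} \left(- \frac{1}{14}\right) = 4 - - \frac{1}{21} = 4 + \frac{1}{21} = \frac{85}{21}$)
$C{\left(-23,166 \right)} + O{\left(124,0 \right)} = \frac{\left(-1\right) 166 + 7 \left(-23\right)}{2 \left(-23\right)} + \frac{85}{21} = \frac{1}{2} \left(- \frac{1}{23}\right) \left(-166 - 161\right) + \frac{85}{21} = \frac{1}{2} \left(- \frac{1}{23}\right) \left(-327\right) + \frac{85}{21} = \frac{327}{46} + \frac{85}{21} = \frac{10777}{966}$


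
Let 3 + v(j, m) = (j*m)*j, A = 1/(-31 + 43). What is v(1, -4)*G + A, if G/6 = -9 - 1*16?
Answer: 12601/12 ≈ 1050.1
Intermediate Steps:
A = 1/12 ≈ 0.083333
G = -150 (G = 6*(-9 - 1*16) = 6*(-9 - 16) = 6*(-25) = -150)
v(j, m) = -3 + m*j**2 (v(j, m) = -3 + (j*m)*j = -3 + m*j**2)
v(1, -4)*G + A = (-3 - 4*1**2)*(-150) + 1/12 = (-3 - 4*1)*(-150) + 1/12 = (-3 - 4)*(-150) + 1/12 = -7*(-150) + 1/12 = 1050 + 1/12 = 12601/12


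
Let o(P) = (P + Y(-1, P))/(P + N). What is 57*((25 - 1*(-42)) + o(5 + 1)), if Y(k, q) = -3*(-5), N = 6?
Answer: 15675/4 ≈ 3918.8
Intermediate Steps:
Y(k, q) = 15
o(P) = (15 + P)/(6 + P) (o(P) = (P + 15)/(P + 6) = (15 + P)/(6 + P))
57*((25 - 1*(-42)) + o(5 + 1)) = 57*((25 - 1*(-42)) + (15 + (5 + 1))/(6 + (5 + 1))) = 57*((25 + 42) + (15 + 6)/(6 + 6)) = 57*(67 + 21/12) = 57*(67 + (1/12)*21) = 57*(67 + 7/4) = 57*(275/4) = 15675/4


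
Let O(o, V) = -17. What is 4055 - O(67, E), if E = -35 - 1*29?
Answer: 4072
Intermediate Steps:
E = -64 (E = -35 - 29 = -64)
4055 - O(67, E) = 4055 - 1*(-17) = 4055 + 17 = 4072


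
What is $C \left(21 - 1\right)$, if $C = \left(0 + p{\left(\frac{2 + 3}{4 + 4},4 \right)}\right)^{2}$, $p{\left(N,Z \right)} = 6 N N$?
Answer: $\frac{28125}{256} \approx 109.86$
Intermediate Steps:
$p{\left(N,Z \right)} = 6 N^{2}$
$C = \frac{5625}{1024}$ ($C = \left(0 + 6 \left(\frac{2 + 3}{4 + 4}\right)^{2}\right)^{2} = \left(0 + 6 \left(\frac{5}{8}\right)^{2}\right)^{2} = \left(0 + 6 \cdot \frac{25}{64}\right)^{2} = \left(0 + \frac{75}{32}\right)^{2} = \left(\frac{75}{32}\right)^{2} = \frac{5625}{1024} \approx 5.4932$)
$C \left(21 - 1\right) = \frac{5625 \left(21 - 1\right)}{1024} = \frac{5625}{1024} \cdot 20 = \frac{28125}{256}$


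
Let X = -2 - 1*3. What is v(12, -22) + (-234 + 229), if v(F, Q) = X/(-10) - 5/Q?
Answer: -47/11 ≈ -4.2727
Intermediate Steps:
X = -5 (X = -2 - 3 = -5)
v(F, Q) = 1/2 - 5/Q (v(F, Q) = -5/(-10) - 5/Q = -5*(-1/10) - 5/Q = 1/2 - 5/Q)
v(12, -22) + (-234 + 229) = (1/2)*(-10 - 22)/(-22) + (-234 + 229) = (1/2)*(-1/22)*(-32) - 5 = 8/11 - 5 = -47/11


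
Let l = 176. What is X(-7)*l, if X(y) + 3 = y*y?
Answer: 8096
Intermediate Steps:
X(y) = -3 + y² (X(y) = -3 + y*y = -3 + y²)
X(-7)*l = (-3 + (-7)²)*176 = (-3 + 49)*176 = 46*176 = 8096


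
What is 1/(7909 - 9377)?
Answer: -1/1468 ≈ -0.00068120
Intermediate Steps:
1/(7909 - 9377) = 1/(-1468) = -1/1468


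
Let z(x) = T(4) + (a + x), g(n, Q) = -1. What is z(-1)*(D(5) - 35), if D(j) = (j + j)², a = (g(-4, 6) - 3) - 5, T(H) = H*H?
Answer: 390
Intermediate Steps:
T(H) = H²
a = -9 (a = (-1 - 3) - 5 = -4 - 5 = -9)
D(j) = 4*j² (D(j) = (2*j)² = 4*j²)
z(x) = 7 + x (z(x) = 4² + (-9 + x) = 16 + (-9 + x) = 7 + x)
z(-1)*(D(5) - 35) = (7 - 1)*(4*5² - 35) = 6*(4*25 - 35) = 6*(100 - 35) = 6*65 = 390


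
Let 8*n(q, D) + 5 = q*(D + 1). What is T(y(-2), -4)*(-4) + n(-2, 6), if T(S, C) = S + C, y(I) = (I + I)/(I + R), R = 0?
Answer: 45/8 ≈ 5.6250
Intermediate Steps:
n(q, D) = -5/8 + q*(1 + D)/8 (n(q, D) = -5/8 + (q*(D + 1))/8 = -5/8 + (q*(1 + D))/8 = -5/8 + q*(1 + D)/8)
y(I) = 2 (y(I) = (I + I)/(I + 0) = (2*I)/I = 2)
T(S, C) = C + S
T(y(-2), -4)*(-4) + n(-2, 6) = (-4 + 2)*(-4) + (-5/8 + (⅛)*(-2) + (⅛)*6*(-2)) = -2*(-4) + (-5/8 - ¼ - 3/2) = 8 - 19/8 = 45/8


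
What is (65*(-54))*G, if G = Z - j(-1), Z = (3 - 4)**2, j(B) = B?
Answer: -7020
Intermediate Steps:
Z = 1 (Z = (-1)**2 = 1)
G = 2 (G = 1 - 1*(-1) = 1 + 1 = 2)
(65*(-54))*G = (65*(-54))*2 = -3510*2 = -7020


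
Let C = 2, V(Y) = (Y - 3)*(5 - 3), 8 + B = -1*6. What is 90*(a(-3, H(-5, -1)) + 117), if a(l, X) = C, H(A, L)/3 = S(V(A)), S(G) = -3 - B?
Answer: 10710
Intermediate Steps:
B = -14 (B = -8 - 1*6 = -8 - 6 = -14)
V(Y) = -6 + 2*Y (V(Y) = (-3 + Y)*2 = -6 + 2*Y)
S(G) = 11 (S(G) = -3 - 1*(-14) = -3 + 14 = 11)
H(A, L) = 33 (H(A, L) = 3*11 = 33)
a(l, X) = 2
90*(a(-3, H(-5, -1)) + 117) = 90*(2 + 117) = 90*119 = 10710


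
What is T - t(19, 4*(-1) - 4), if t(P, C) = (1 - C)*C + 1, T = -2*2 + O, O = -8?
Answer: 59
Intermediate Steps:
T = -12 (T = -2*2 - 8 = -4 - 8 = -12)
t(P, C) = 1 + C*(1 - C) (t(P, C) = C*(1 - C) + 1 = 1 + C*(1 - C))
T - t(19, 4*(-1) - 4) = -12 - (1 + (4*(-1) - 4) - (4*(-1) - 4)²) = -12 - (1 + (-4 - 4) - (-4 - 4)²) = -12 - (1 - 8 - 1*(-8)²) = -12 - (1 - 8 - 1*64) = -12 - (1 - 8 - 64) = -12 - 1*(-71) = -12 + 71 = 59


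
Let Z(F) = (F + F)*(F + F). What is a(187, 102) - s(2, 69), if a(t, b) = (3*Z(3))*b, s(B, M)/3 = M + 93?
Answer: 10530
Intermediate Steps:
Z(F) = 4*F² (Z(F) = (2*F)*(2*F) = 4*F²)
s(B, M) = 279 + 3*M (s(B, M) = 3*(M + 93) = 3*(93 + M) = 279 + 3*M)
a(t, b) = 108*b (a(t, b) = (3*(4*3²))*b = (3*(4*9))*b = (3*36)*b = 108*b)
a(187, 102) - s(2, 69) = 108*102 - (279 + 3*69) = 11016 - (279 + 207) = 11016 - 1*486 = 11016 - 486 = 10530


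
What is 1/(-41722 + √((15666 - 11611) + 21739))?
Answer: -20861/870349745 - 3*√2866/1740699490 ≈ -2.4061e-5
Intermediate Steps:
1/(-41722 + √((15666 - 11611) + 21739)) = 1/(-41722 + √(4055 + 21739)) = 1/(-41722 + √25794) = 1/(-41722 + 3*√2866)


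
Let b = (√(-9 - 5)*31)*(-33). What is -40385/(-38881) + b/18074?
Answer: 40385/38881 - 1023*I*√14/18074 ≈ 1.0387 - 0.21178*I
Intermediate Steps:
b = -1023*I*√14 (b = (√(-14)*31)*(-33) = ((I*√14)*31)*(-33) = (31*I*√14)*(-33) = -1023*I*√14 ≈ -3827.7*I)
-40385/(-38881) + b/18074 = -40385/(-38881) - 1023*I*√14/18074 = -40385*(-1/38881) - 1023*I*√14*(1/18074) = 40385/38881 - 1023*I*√14/18074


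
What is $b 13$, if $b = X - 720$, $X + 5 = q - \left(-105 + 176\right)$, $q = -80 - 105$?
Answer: $-12753$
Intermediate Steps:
$q = -185$ ($q = -80 - 105 = -185$)
$X = -261$ ($X = -5 - 256 = -261$)
$b = -981$ ($b = -261 - 720 = -981$)
$b 13 = \left(-981\right) 13 = -12753$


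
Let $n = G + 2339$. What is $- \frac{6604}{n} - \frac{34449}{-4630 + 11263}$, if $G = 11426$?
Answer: $- \frac{172664939}{30434415} \approx -5.6733$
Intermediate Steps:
$n = 13765$ ($n = 11426 + 2339 = 13765$)
$- \frac{6604}{n} - \frac{34449}{-4630 + 11263} = - \frac{6604}{13765} - \frac{34449}{-4630 + 11263} = \left(-6604\right) \frac{1}{13765} - \frac{34449}{6633} = - \frac{6604}{13765} - \frac{11483}{2211} = - \frac{172664939}{30434415}$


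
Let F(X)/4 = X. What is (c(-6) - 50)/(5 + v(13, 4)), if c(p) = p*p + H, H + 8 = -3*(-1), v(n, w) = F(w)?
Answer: -19/21 ≈ -0.90476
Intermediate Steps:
F(X) = 4*X
v(n, w) = 4*w
H = -5 (H = -8 - 3*(-1) = -8 + 3 = -5)
c(p) = -5 + p² (c(p) = p*p - 5 = p² - 5 = -5 + p²)
(c(-6) - 50)/(5 + v(13, 4)) = ((-5 + (-6)²) - 50)/(5 + 4*4) = ((-5 + 36) - 50)/(5 + 16) = (31 - 50)/21 = (1/21)*(-19) = -19/21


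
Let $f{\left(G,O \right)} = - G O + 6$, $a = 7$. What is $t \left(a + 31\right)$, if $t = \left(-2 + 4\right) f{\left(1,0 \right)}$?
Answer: $456$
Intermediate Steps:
$f{\left(G,O \right)} = 6 - G O$ ($f{\left(G,O \right)} = - G O + 6 = 6 - G O$)
$t = 12$ ($t = \left(-2 + 4\right) \left(6 - 1 \cdot 0\right) = 2 \left(6 + 0\right) = 2 \cdot 6 = 12$)
$t \left(a + 31\right) = 12 \left(7 + 31\right) = 12 \cdot 38 = 456$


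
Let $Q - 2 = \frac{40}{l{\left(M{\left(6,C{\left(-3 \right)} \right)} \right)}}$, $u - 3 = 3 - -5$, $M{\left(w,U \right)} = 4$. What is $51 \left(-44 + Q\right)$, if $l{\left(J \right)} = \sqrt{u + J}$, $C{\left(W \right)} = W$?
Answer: $-2142 + 136 \sqrt{15} \approx -1615.3$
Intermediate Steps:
$u = 11$ ($u = 3 + \left(3 - -5\right) = 3 + \left(3 + 5\right) = 3 + 8 = 11$)
$l{\left(J \right)} = \sqrt{11 + J}$
$Q = 2 + \frac{8 \sqrt{15}}{3}$ ($Q = 2 + \frac{40}{\sqrt{11 + 4}} = 2 + \frac{40}{\sqrt{15}} = 2 + 40 \frac{\sqrt{15}}{15} = 2 + \frac{8 \sqrt{15}}{3} \approx 12.328$)
$51 \left(-44 + Q\right) = 51 \left(-44 + \left(2 + \frac{8 \sqrt{15}}{3}\right)\right) = 51 \left(-42 + \frac{8 \sqrt{15}}{3}\right) = -2142 + 136 \sqrt{15}$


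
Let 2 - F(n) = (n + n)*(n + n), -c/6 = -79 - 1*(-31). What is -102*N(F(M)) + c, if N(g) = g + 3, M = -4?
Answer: 6306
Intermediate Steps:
c = 288 (c = -6*(-79 - 1*(-31)) = -6*(-79 + 31) = -6*(-48) = 288)
F(n) = 2 - 4*n² (F(n) = 2 - (n + n)*(n + n) = 2 - 2*n*2*n = 2 - 4*n²)
N(g) = 3 + g
-102*N(F(M)) + c = -102*(3 + (2 - 4*(-4)²)) + 288 = -102*(3 + (2 - 4*16)) + 288 = -102*(3 + (2 - 64)) + 288 = -102*(3 - 62) + 288 = -102*(-59) + 288 = 6018 + 288 = 6306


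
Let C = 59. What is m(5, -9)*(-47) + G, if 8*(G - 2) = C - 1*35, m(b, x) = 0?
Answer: 5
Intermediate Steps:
G = 5 (G = 2 + (59 - 1*35)/8 = 2 + (59 - 35)/8 = 2 + (⅛)*24 = 2 + 3 = 5)
m(5, -9)*(-47) + G = 0*(-47) + 5 = 0 + 5 = 5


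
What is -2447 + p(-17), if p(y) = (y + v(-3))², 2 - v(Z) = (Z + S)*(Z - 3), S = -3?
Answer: 154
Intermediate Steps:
v(Z) = 2 - (-3 + Z)² (v(Z) = 2 - (Z - 3)*(Z - 3) = 2 - (-3 + Z)*(-3 + Z) = 2 - (-3 + Z)²)
p(y) = (-34 + y)² (p(y) = (y + (-7 - 1*(-3)² + 6*(-3)))² = (y + (-7 - 1*9 - 18))² = (y + (-7 - 9 - 18))² = (y - 34)² = (-34 + y)²)
-2447 + p(-17) = -2447 + (-34 - 17)² = -2447 + (-51)² = -2447 + 2601 = 154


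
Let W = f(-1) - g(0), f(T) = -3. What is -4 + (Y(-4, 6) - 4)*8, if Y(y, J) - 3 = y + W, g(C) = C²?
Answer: -68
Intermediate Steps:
W = -3 (W = -3 - 1*0² = -3 - 1*0 = -3 + 0 = -3)
Y(y, J) = y (Y(y, J) = 3 + (y - 3) = 3 + (-3 + y) = y)
-4 + (Y(-4, 6) - 4)*8 = -4 + (-4 - 4)*8 = -4 - 8*8 = -4 - 64 = -68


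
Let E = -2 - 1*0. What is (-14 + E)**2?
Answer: 256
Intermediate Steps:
E = -2 (E = -2 + 0 = -2)
(-14 + E)**2 = (-14 - 2)**2 = (-16)**2 = 256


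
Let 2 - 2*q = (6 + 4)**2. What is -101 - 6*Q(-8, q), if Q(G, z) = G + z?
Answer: 241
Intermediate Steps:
q = -49 (q = 1 - (6 + 4)**2/2 = 1 - 1/2*10**2 = 1 - 1/2*100 = 1 - 50 = -49)
-101 - 6*Q(-8, q) = -101 - 6*(-8 - 49) = -101 - 6*(-57) = -101 + 342 = 241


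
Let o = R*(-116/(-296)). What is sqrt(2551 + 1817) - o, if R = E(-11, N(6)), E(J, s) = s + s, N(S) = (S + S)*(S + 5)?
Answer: -3828/37 + 4*sqrt(273) ≈ -37.369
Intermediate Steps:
N(S) = 2*S*(5 + S) (N(S) = (2*S)*(5 + S) = 2*S*(5 + S))
E(J, s) = 2*s
R = 264 (R = 2*(2*6*(5 + 6)) = 2*(2*6*11) = 2*132 = 264)
o = 3828/37 (o = 264*(-116/(-296)) = 264*(-116*(-1/296)) = 264*(29/74) = 3828/37 ≈ 103.46)
sqrt(2551 + 1817) - o = sqrt(2551 + 1817) - 1*3828/37 = sqrt(4368) - 3828/37 = 4*sqrt(273) - 3828/37 = -3828/37 + 4*sqrt(273)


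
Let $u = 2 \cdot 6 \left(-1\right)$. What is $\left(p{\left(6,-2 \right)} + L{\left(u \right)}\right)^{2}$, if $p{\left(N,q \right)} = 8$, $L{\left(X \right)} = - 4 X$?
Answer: $3136$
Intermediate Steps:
$u = -12$ ($u = 12 \left(-1\right) = -12$)
$\left(p{\left(6,-2 \right)} + L{\left(u \right)}\right)^{2} = \left(8 - -48\right)^{2} = \left(8 + 48\right)^{2} = 56^{2} = 3136$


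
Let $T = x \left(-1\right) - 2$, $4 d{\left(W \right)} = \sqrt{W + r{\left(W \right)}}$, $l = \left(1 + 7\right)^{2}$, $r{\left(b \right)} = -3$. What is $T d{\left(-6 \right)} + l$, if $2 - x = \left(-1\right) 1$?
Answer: $64 - \frac{15 i}{4} \approx 64.0 - 3.75 i$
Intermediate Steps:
$l = 64$ ($l = 8^{2} = 64$)
$x = 3$ ($x = 2 - \left(-1\right) 1 = 2 - -1 = 2 + 1 = 3$)
$d{\left(W \right)} = \frac{\sqrt{-3 + W}}{4}$ ($d{\left(W \right)} = \frac{\sqrt{W - 3}}{4} = \frac{\sqrt{-3 + W}}{4}$)
$T = -5$ ($T = 3 \left(-1\right) - 2 = -3 - 2 = -5$)
$T d{\left(-6 \right)} + l = - 5 \frac{\sqrt{-3 - 6}}{4} + 64 = - 5 \frac{\sqrt{-9}}{4} + 64 = - 5 \frac{3 i}{4} + 64 = - \frac{15 i}{4} + 64 = 64 - \frac{15 i}{4}$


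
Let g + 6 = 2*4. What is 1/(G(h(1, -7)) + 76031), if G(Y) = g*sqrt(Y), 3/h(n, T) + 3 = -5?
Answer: 152062/11561425925 - I*sqrt(6)/11561425925 ≈ 1.3153e-5 - 2.1187e-10*I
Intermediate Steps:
g = 2 (g = -6 + 2*4 = -6 + 8 = 2)
h(n, T) = -3/8 (h(n, T) = 3/(-3 - 5) = 3/(-8) = 3*(-1/8) = -3/8)
G(Y) = 2*sqrt(Y)
1/(G(h(1, -7)) + 76031) = 1/(2*sqrt(-3/8) + 76031) = 1/(2*(I*sqrt(6)/4) + 76031) = 1/(I*sqrt(6)/2 + 76031) = 1/(76031 + I*sqrt(6)/2)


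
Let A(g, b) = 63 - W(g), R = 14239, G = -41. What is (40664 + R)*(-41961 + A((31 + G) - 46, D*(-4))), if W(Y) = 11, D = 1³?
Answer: -2300929827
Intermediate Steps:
D = 1
A(g, b) = 52 (A(g, b) = 63 - 1*11 = 63 - 11 = 52)
(40664 + R)*(-41961 + A((31 + G) - 46, D*(-4))) = (40664 + 14239)*(-41961 + 52) = 54903*(-41909) = -2300929827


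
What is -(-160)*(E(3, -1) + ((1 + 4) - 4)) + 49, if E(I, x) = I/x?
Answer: -271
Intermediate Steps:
-(-160)*(E(3, -1) + ((1 + 4) - 4)) + 49 = -(-160)*(3/(-1) + ((1 + 4) - 4)) + 49 = -(-160)*(3*(-1) + (5 - 4)) + 49 = -(-160)*(-3 + 1) + 49 = -(-160)*(-2) + 49 = -40*8 + 49 = -320 + 49 = -271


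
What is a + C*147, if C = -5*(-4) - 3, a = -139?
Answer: 2360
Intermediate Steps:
C = 17 (C = 20 - 3 = 17)
a + C*147 = -139 + 17*147 = -139 + 2499 = 2360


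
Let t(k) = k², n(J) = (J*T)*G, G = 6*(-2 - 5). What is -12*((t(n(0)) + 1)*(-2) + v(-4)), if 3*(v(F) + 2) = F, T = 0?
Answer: 64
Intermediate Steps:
v(F) = -2 + F/3
G = -42 (G = 6*(-7) = -42)
n(J) = 0 (n(J) = (J*0)*(-42) = 0*(-42) = 0)
-12*((t(n(0)) + 1)*(-2) + v(-4)) = -12*((0² + 1)*(-2) + (-2 + (⅓)*(-4))) = -12*((0 + 1)*(-2) + (-2 - 4/3)) = -12*(1*(-2) - 10/3) = -12*(-2 - 10/3) = -12*(-16/3) = 64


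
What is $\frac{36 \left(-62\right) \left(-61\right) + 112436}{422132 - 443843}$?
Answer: $- \frac{248588}{21711} \approx -11.45$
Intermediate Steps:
$\frac{36 \left(-62\right) \left(-61\right) + 112436}{422132 - 443843} = \frac{\left(-2232\right) \left(-61\right) + 112436}{-21711} = \left(136152 + 112436\right) \left(- \frac{1}{21711}\right) = 248588 \left(- \frac{1}{21711}\right) = - \frac{248588}{21711}$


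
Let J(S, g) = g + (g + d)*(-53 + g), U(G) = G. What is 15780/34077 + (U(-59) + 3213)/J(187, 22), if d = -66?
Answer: 21558323/7871787 ≈ 2.7387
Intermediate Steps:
J(S, g) = g + (-66 + g)*(-53 + g) (J(S, g) = g + (g - 66)*(-53 + g) = g + (-66 + g)*(-53 + g))
15780/34077 + (U(-59) + 3213)/J(187, 22) = 15780/34077 + (-59 + 3213)/(3498 + 22² - 118*22) = 15780*(1/34077) + 3154/(3498 + 484 - 2596) = 5260/11359 + 3154/1386 = 5260/11359 + 3154*(1/1386) = 5260/11359 + 1577/693 = 21558323/7871787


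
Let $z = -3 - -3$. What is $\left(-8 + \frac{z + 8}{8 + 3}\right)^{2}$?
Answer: $\frac{6400}{121} \approx 52.893$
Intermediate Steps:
$z = 0$ ($z = -3 + 3 = 0$)
$\left(-8 + \frac{z + 8}{8 + 3}\right)^{2} = \left(-8 + \frac{0 + 8}{8 + 3}\right)^{2} = \left(-8 + \frac{8}{11}\right)^{2} = \left(- \frac{80}{11}\right)^{2} = \frac{6400}{121}$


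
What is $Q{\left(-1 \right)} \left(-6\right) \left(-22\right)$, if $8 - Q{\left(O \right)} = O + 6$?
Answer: $396$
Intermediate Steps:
$Q{\left(O \right)} = 2 - O$ ($Q{\left(O \right)} = 8 - \left(O + 6\right) = 8 - \left(6 + O\right) = 2 - O$)
$Q{\left(-1 \right)} \left(-6\right) \left(-22\right) = \left(2 - -1\right) \left(-6\right) \left(-22\right) = \left(2 + 1\right) \left(-6\right) \left(-22\right) = 3 \left(-6\right) \left(-22\right) = \left(-18\right) \left(-22\right) = 396$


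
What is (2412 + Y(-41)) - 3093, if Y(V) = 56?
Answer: -625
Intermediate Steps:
(2412 + Y(-41)) - 3093 = (2412 + 56) - 3093 = 2468 - 3093 = -625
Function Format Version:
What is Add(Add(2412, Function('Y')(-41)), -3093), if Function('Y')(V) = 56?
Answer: -625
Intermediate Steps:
Add(Add(2412, Function('Y')(-41)), -3093) = Add(Add(2412, 56), -3093) = Add(2468, -3093) = -625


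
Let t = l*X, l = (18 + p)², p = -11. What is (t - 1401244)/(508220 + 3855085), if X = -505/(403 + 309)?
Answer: -997710473/3106673160 ≈ -0.32115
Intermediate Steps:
X = -505/712 ≈ -0.70927
l = 49 (l = (18 - 11)² = 7² = 49)
t = -24745/712 (t = 49*(-505/712) = -24745/712 ≈ -34.754)
(t - 1401244)/(508220 + 3855085) = (-24745/712 - 1401244)/(508220 + 3855085) = -997710473/712/4363305 = -997710473/712*1/4363305 = -997710473/3106673160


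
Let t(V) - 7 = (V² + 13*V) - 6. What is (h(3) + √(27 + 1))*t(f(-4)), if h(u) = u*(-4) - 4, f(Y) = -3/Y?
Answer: -181 + 181*√7/8 ≈ -121.14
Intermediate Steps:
h(u) = -4 - 4*u (h(u) = -4*u - 4 = -4 - 4*u)
t(V) = 1 + V² + 13*V (t(V) = 7 + ((V² + 13*V) - 6) = 7 + (-6 + V² + 13*V) = 1 + V² + 13*V)
(h(3) + √(27 + 1))*t(f(-4)) = ((-4 - 4*3) + √(27 + 1))*(1 + (-3/(-4))² + 13*(-3/(-4))) = ((-4 - 12) + √28)*(1 + (-3*(-¼))² + 13*(-3*(-¼))) = (-16 + 2*√7)*(1 + (¾)² + 13*(¾)) = (-16 + 2*√7)*(1 + 9/16 + 39/4) = (-16 + 2*√7)*(181/16) = -181 + 181*√7/8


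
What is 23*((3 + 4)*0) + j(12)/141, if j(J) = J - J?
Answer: 0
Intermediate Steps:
j(J) = 0
23*((3 + 4)*0) + j(12)/141 = 23*((3 + 4)*0) + 0/141 = 23*(7*0) + 0*(1/141) = 23*0 + 0 = 0 + 0 = 0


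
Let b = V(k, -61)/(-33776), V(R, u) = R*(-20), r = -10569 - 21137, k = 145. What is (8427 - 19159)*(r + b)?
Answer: 718305474737/2111 ≈ 3.4027e+8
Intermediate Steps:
r = -31706
V(R, u) = -20*R
b = 725/8444 (b = -20*145/(-33776) = -2900*(-1/33776) = 725/8444 ≈ 0.085860)
(8427 - 19159)*(r + b) = (8427 - 19159)*(-31706 + 725/8444) = -10732*(-267724739/8444) = 718305474737/2111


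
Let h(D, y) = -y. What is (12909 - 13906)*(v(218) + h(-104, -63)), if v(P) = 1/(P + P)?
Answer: -27386593/436 ≈ -62813.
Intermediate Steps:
v(P) = 1/(2*P)
(12909 - 13906)*(v(218) + h(-104, -63)) = (12909 - 13906)*((1/2)/218 - 1*(-63)) = -997*((1/2)*(1/218) + 63) = -997*(1/436 + 63) = -997*27469/436 = -27386593/436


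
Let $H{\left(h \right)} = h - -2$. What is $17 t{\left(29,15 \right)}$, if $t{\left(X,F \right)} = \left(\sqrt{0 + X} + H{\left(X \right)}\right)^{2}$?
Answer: $16830 + 1054 \sqrt{29} \approx 22506.0$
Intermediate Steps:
$H{\left(h \right)} = 2 + h$ ($H{\left(h \right)} = h + 2 = 2 + h$)
$t{\left(X,F \right)} = \left(2 + X + \sqrt{X}\right)^{2}$ ($t{\left(X,F \right)} = \left(\sqrt{0 + X} + \left(2 + X\right)\right)^{2} = \left(\sqrt{X} + \left(2 + X\right)\right)^{2} = \left(2 + X + \sqrt{X}\right)^{2}$)
$17 t{\left(29,15 \right)} = 17 \left(2 + 29 + \sqrt{29}\right)^{2} = 17 \left(31 + \sqrt{29}\right)^{2}$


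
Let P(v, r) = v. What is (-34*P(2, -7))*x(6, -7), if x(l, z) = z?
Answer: 476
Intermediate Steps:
(-34*P(2, -7))*x(6, -7) = -34*2*(-7) = -68*(-7) = 476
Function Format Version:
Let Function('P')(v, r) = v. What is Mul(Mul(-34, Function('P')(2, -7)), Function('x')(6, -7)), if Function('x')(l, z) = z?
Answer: 476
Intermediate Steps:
Mul(Mul(-34, Function('P')(2, -7)), Function('x')(6, -7)) = Mul(Mul(-34, 2), -7) = Mul(-68, -7) = 476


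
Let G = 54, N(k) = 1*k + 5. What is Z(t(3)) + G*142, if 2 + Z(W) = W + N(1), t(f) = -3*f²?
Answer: 7645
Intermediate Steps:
N(k) = 5 + k (N(k) = k + 5 = 5 + k)
Z(W) = 4 + W (Z(W) = -2 + (W + (5 + 1)) = -2 + (W + 6) = -2 + (6 + W) = 4 + W)
Z(t(3)) + G*142 = (4 - 3*3²) + 54*142 = (4 - 3*9) + 7668 = (4 - 27) + 7668 = -23 + 7668 = 7645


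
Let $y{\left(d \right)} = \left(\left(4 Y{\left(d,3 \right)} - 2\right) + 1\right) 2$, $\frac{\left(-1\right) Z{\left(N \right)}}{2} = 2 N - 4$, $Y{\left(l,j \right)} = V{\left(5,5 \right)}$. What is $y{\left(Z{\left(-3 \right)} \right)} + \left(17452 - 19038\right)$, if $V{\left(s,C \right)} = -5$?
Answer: $-1628$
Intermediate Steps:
$Y{\left(l,j \right)} = -5$
$Z{\left(N \right)} = 8 - 4 N$ ($Z{\left(N \right)} = - 2 \left(2 N - 4\right) = - 2 \left(-4 + 2 N\right) = 8 - 4 N$)
$y{\left(d \right)} = -42$ ($y{\left(d \right)} = \left(\left(4 \left(-5\right) - 2\right) + 1\right) 2 = \left(\left(-20 - 2\right) + 1\right) 2 = \left(-22 + 1\right) 2 = \left(-21\right) 2 = -42$)
$y{\left(Z{\left(-3 \right)} \right)} + \left(17452 - 19038\right) = -42 + \left(17452 - 19038\right) = -42 - 1586 = -1628$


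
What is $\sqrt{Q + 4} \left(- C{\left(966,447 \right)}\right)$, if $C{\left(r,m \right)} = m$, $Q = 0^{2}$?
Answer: $-894$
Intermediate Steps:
$Q = 0$
$\sqrt{Q + 4} \left(- C{\left(966,447 \right)}\right) = \sqrt{0 + 4} \left(\left(-1\right) 447\right) = \sqrt{4} \left(-447\right) = 2 \left(-447\right) = -894$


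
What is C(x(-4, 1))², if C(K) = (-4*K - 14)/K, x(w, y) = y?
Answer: 324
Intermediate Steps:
C(K) = (-14 - 4*K)/K
C(x(-4, 1))² = (-4 - 14/1)² = (-4 - 14*1)² = (-4 - 14)² = (-18)² = 324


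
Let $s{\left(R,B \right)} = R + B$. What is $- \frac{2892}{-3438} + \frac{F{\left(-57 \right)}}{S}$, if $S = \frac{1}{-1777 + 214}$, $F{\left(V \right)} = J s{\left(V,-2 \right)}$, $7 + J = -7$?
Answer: $- \frac{739764292}{573} \approx -1.291 \cdot 10^{6}$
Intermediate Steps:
$s{\left(R,B \right)} = B + R$
$J = -14$ ($J = -7 - 7 = -14$)
$F{\left(V \right)} = 28 - 14 V$ ($F{\left(V \right)} = - 14 \left(-2 + V\right) = 28 - 14 V$)
$S = - \frac{1}{1563}$ ($S = \frac{1}{-1563} = - \frac{1}{1563} \approx -0.0006398$)
$- \frac{2892}{-3438} + \frac{F{\left(-57 \right)}}{S} = - \frac{2892}{-3438} + \frac{28 - -798}{- \frac{1}{1563}} = \left(-2892\right) \left(- \frac{1}{3438}\right) + \left(28 + 798\right) \left(-1563\right) = \frac{482}{573} + 826 \left(-1563\right) = \frac{482}{573} - 1291038 = - \frac{739764292}{573}$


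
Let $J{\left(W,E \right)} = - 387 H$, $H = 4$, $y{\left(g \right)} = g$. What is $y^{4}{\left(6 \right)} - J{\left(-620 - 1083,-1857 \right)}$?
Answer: $2844$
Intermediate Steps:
$J{\left(W,E \right)} = -1548$ ($J{\left(W,E \right)} = \left(-387\right) 4 = -1548$)
$y^{4}{\left(6 \right)} - J{\left(-620 - 1083,-1857 \right)} = 6^{4} - -1548 = 1296 + 1548 = 2844$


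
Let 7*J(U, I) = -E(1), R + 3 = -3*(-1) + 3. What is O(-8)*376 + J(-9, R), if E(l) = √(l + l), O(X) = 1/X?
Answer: -47 - √2/7 ≈ -47.202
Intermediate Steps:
E(l) = √2*√l (E(l) = √(2*l) = √2*√l)
R = 3 (R = -3 + (-3*(-1) + 3) = -3 + (3 + 3) = -3 + 6 = 3)
J(U, I) = -√2/7 (J(U, I) = (-√2*√1)/7 = (-√2)/7 = -√2/7)
O(-8)*376 + J(-9, R) = 376/(-8) - √2/7 = -⅛*376 - √2/7 = -47 - √2/7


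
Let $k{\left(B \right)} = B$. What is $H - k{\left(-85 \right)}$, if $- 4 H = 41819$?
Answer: $- \frac{41479}{4} \approx -10370.0$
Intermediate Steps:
$H = - \frac{41819}{4}$ ($H = \left(- \frac{1}{4}\right) 41819 = - \frac{41819}{4} \approx -10455.0$)
$H - k{\left(-85 \right)} = - \frac{41819}{4} - -85 = - \frac{41819}{4} + 85 = - \frac{41479}{4}$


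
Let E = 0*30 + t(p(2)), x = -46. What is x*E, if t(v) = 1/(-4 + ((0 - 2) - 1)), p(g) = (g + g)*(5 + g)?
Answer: 46/7 ≈ 6.5714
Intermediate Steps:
p(g) = 2*g*(5 + g) (p(g) = (2*g)*(5 + g) = 2*g*(5 + g))
t(v) = -⅐ (t(v) = 1/(-4 + (-2 - 1)) = 1/(-4 - 3) = 1/(-7) = -⅐)
E = -⅐ (E = 0*30 - ⅐ = 0 - ⅐ = -⅐ ≈ -0.14286)
x*E = -46*(-⅐) = 46/7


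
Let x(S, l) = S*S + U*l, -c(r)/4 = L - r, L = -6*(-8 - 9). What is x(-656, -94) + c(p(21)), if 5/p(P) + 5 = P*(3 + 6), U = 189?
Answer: 18959457/46 ≈ 4.1216e+5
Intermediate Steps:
L = 102 (L = -6*(-17) = 102)
p(P) = 5/(-5 + 9*P) (p(P) = 5/(-5 + P*(3 + 6)) = 5/(-5 + P*9) = 5/(-5 + 9*P))
c(r) = -408 + 4*r (c(r) = -4*(102 - r) = -408 + 4*r)
x(S, l) = S² + 189*l (x(S, l) = S*S + 189*l = S² + 189*l)
x(-656, -94) + c(p(21)) = ((-656)² + 189*(-94)) + (-408 + 4*(5/(-5 + 9*21))) = (430336 - 17766) + (-408 + 4*(5/(-5 + 189))) = 412570 + (-408 + 4*(5/184)) = 412570 + (-408 + 5/46) = 412570 - 18763/46 = 18959457/46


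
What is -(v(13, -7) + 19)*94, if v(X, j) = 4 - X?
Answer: -940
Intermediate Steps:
-(v(13, -7) + 19)*94 = -((4 - 1*13) + 19)*94 = -((4 - 13) + 19)*94 = -(-9 + 19)*94 = -10*94 = -1*940 = -940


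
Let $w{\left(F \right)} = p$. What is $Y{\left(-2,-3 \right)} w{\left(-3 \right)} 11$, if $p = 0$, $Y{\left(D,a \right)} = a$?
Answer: $0$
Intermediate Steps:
$w{\left(F \right)} = 0$
$Y{\left(-2,-3 \right)} w{\left(-3 \right)} 11 = \left(-3\right) 0 \cdot 11 = 0 \cdot 11 = 0$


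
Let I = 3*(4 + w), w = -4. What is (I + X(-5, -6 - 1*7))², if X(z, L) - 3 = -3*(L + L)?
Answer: 6561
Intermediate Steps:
I = 0 (I = 3*(4 - 4) = 3*0 = 0)
X(z, L) = 3 - 6*L (X(z, L) = 3 - 3*(L + L) = 3 - 6*L)
(I + X(-5, -6 - 1*7))² = (0 + (3 - 6*(-6 - 1*7)))² = (0 + (3 - 6*(-6 - 7)))² = (0 + (3 - 6*(-13)))² = (0 + (3 + 78))² = (0 + 81)² = 81² = 6561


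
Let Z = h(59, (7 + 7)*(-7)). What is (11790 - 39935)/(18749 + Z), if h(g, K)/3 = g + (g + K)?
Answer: -28145/18809 ≈ -1.4964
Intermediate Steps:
h(g, K) = 3*K + 6*g (h(g, K) = 3*(g + (g + K)) = 3*(g + (K + g)) = 3*(K + 2*g) = 3*K + 6*g)
Z = 60 (Z = 3*((7 + 7)*(-7)) + 6*59 = 3*(14*(-7)) + 354 = 3*(-98) + 354 = -294 + 354 = 60)
(11790 - 39935)/(18749 + Z) = (11790 - 39935)/(18749 + 60) = -28145/18809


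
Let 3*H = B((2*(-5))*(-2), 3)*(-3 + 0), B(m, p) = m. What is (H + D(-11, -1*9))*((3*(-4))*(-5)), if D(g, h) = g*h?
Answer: 4740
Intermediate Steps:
H = -20 (H = (((2*(-5))*(-2))*(-3 + 0))/3 = (-10*(-2)*(-3))/3 = (20*(-3))/3 = (⅓)*(-60) = -20)
(H + D(-11, -1*9))*((3*(-4))*(-5)) = (-20 - (-11)*9)*((3*(-4))*(-5)) = (-20 - 11*(-9))*(-12*(-5)) = (-20 + 99)*60 = 79*60 = 4740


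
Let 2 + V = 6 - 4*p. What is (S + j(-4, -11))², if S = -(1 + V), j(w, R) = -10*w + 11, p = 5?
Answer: 4356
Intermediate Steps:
V = -16 (V = -2 + (6 - 4*5) = -2 + (6 - 20) = -2 - 14 = -16)
j(w, R) = 11 - 10*w
S = 15 (S = -(1 - 16) = -1*(-15) = 15)
(S + j(-4, -11))² = (15 + (11 - 10*(-4)))² = (15 + (11 + 40))² = (15 + 51)² = 66² = 4356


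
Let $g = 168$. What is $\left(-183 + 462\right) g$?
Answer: $46872$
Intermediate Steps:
$\left(-183 + 462\right) g = \left(-183 + 462\right) 168 = 279 \cdot 168 = 46872$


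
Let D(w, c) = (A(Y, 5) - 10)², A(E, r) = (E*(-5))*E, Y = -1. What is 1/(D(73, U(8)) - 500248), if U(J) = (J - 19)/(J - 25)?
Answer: -1/500023 ≈ -1.9999e-6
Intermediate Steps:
A(E, r) = -5*E² (A(E, r) = (-5*E)*E = -5*E²)
U(J) = (-19 + J)/(-25 + J)
D(w, c) = 225 (D(w, c) = (-5*(-1)² - 10)² = (-5*1 - 10)² = (-5 - 10)² = (-15)² = 225)
1/(D(73, U(8)) - 500248) = 1/(225 - 500248) = 1/(-500023) = -1/500023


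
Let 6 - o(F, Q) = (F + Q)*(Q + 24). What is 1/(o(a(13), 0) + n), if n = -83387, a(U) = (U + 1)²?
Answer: -1/88085 ≈ -1.1353e-5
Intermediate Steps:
a(U) = (1 + U)²
o(F, Q) = 6 - (24 + Q)*(F + Q) (o(F, Q) = 6 - (F + Q)*(Q + 24) = 6 - (F + Q)*(24 + Q) = 6 - (24 + Q)*(F + Q))
1/(o(a(13), 0) + n) = 1/((6 - 1*0² - 24*(1 + 13)² - 24*0 - 1*(1 + 13)²*0) - 83387) = 1/((6 - 1*0 - 24*14² + 0 - 1*14²*0) - 83387) = 1/((6 + 0 - 24*196 + 0 - 1*196*0) - 83387) = 1/((6 + 0 - 4704 + 0 + 0) - 83387) = 1/(-4698 - 83387) = 1/(-88085) = -1/88085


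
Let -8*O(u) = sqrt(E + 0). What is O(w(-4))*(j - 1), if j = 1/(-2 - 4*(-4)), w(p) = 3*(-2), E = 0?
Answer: 0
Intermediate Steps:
w(p) = -6
j = 1/14 (j = 1/(-2 + 16) = 1/14 ≈ 0.071429)
O(u) = 0 (O(u) = -sqrt(0 + 0)/8 = -sqrt(0)/8 = -1/8*0 = 0)
O(w(-4))*(j - 1) = 0*(1/14 - 1) = 0*(-13/14) = 0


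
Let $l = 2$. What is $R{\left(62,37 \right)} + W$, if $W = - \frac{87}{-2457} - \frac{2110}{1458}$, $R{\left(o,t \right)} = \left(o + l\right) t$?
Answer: $\frac{156997096}{66339} \approx 2366.6$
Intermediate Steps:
$R{\left(o,t \right)} = t \left(2 + o\right)$ ($R{\left(o,t \right)} = \left(o + 2\right) t = \left(2 + o\right) t = t \left(2 + o\right)$)
$W = - \frac{93656}{66339}$ ($W = \left(-87\right) \left(- \frac{1}{2457}\right) - \frac{1055}{729} = \frac{29}{819} - \frac{1055}{729} = - \frac{93656}{66339} \approx -1.4118$)
$R{\left(62,37 \right)} + W = 37 \left(2 + 62\right) - \frac{93656}{66339} = 37 \cdot 64 - \frac{93656}{66339} = 2368 - \frac{93656}{66339} = \frac{156997096}{66339}$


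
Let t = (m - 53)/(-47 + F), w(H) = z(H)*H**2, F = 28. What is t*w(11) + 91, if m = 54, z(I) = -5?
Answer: 2334/19 ≈ 122.84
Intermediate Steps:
w(H) = -5*H**2
t = -1/19 (t = (54 - 53)/(-47 + 28) = 1/(-19) = 1*(-1/19) = -1/19 ≈ -0.052632)
t*w(11) + 91 = -(-5)*11**2/19 + 91 = -(-5)*121/19 + 91 = -1/19*(-605) + 91 = 605/19 + 91 = 2334/19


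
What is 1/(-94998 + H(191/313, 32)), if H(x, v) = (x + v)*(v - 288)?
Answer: -313/32347366 ≈ -9.6762e-6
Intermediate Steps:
H(x, v) = (-288 + v)*(v + x) (H(x, v) = (v + x)*(-288 + v) = (-288 + v)*(v + x))
1/(-94998 + H(191/313, 32)) = 1/(-94998 + (32**2 - 288*32 - 55008/313 + 32*(191/313))) = 1/(-94998 + (1024 - 9216 - 55008/313 + 32*(191*(1/313)))) = 1/(-94998 + (1024 - 9216 - 288*191/313 + 32*(191/313))) = 1/(-94998 + (1024 - 9216 - 55008/313 + 6112/313)) = 1/(-94998 - 2612992/313) = 1/(-32347366/313) = -313/32347366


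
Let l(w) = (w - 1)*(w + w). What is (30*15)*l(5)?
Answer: 18000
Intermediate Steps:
l(w) = 2*w*(-1 + w) (l(w) = (-1 + w)*(2*w) = 2*w*(-1 + w))
(30*15)*l(5) = (30*15)*(2*5*(-1 + 5)) = 450*(2*5*4) = 450*40 = 18000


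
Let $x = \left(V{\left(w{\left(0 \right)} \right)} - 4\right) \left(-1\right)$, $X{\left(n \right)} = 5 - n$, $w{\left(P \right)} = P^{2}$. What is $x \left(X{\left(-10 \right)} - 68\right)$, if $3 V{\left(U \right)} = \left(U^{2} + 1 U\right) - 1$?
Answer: $- \frac{689}{3} \approx -229.67$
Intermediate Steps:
$V{\left(U \right)} = - \frac{1}{3} + \frac{U}{3} + \frac{U^{2}}{3}$ ($V{\left(U \right)} = \frac{\left(U^{2} + 1 U\right) - 1}{3} = \frac{\left(U^{2} + U\right) - 1}{3} = \frac{\left(U + U^{2}\right) - 1}{3} = \frac{-1 + U + U^{2}}{3} = - \frac{1}{3} + \frac{U}{3} + \frac{U^{2}}{3}$)
$x = \frac{13}{3}$ ($x = \left(\left(- \frac{1}{3} + \frac{0^{2}}{3} + \frac{\left(0^{2}\right)^{2}}{3}\right) - 4\right) \left(-1\right) = \left(\left(- \frac{1}{3} + \frac{1}{3} \cdot 0 + \frac{0^{2}}{3}\right) - 4\right) \left(-1\right) = \left(\left(- \frac{1}{3} + 0 + \frac{1}{3} \cdot 0\right) - 4\right) \left(-1\right) = \left(\left(- \frac{1}{3} + 0 + 0\right) - 4\right) \left(-1\right) = \left(- \frac{1}{3} - 4\right) \left(-1\right) = \left(- \frac{13}{3}\right) \left(-1\right) = \frac{13}{3} \approx 4.3333$)
$x \left(X{\left(-10 \right)} - 68\right) = \frac{13 \left(\left(5 - -10\right) - 68\right)}{3} = \frac{13 \left(\left(5 + 10\right) - 68\right)}{3} = \frac{13 \left(15 - 68\right)}{3} = \frac{13}{3} \left(-53\right) = - \frac{689}{3}$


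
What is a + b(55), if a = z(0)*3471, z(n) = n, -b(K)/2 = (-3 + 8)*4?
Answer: -40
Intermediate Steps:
b(K) = -40 (b(K) = -2*(-3 + 8)*4 = -10*4 = -2*20 = -40)
a = 0 (a = 0*3471 = 0)
a + b(55) = 0 - 40 = -40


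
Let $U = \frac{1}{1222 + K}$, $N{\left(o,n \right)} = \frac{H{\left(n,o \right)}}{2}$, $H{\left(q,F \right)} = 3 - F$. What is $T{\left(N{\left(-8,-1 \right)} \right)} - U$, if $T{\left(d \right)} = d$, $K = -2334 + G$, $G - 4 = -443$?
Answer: $\frac{17063}{3102} \approx 5.5006$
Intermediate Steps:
$G = -439$ ($G = 4 - 443 = -439$)
$K = -2773$ ($K = -2334 - 439 = -2773$)
$N{\left(o,n \right)} = \frac{3}{2} - \frac{o}{2}$ ($N{\left(o,n \right)} = \frac{3 - o}{2} = \left(3 - o\right) \frac{1}{2} = \frac{3}{2} - \frac{o}{2}$)
$U = - \frac{1}{1551}$ ($U = \frac{1}{1222 - 2773} = \frac{1}{-1551} = - \frac{1}{1551} \approx -0.00064475$)
$T{\left(N{\left(-8,-1 \right)} \right)} - U = \left(\frac{3}{2} - -4\right) - - \frac{1}{1551} = \left(\frac{3}{2} + 4\right) + \frac{1}{1551} = \frac{11}{2} + \frac{1}{1551} = \frac{17063}{3102}$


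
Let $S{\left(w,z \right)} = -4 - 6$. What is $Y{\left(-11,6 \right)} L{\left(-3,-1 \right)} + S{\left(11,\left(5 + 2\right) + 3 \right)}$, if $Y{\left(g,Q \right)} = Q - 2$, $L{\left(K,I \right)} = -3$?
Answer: $-22$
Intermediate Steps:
$S{\left(w,z \right)} = -10$
$Y{\left(g,Q \right)} = -2 + Q$ ($Y{\left(g,Q \right)} = Q - 2 = -2 + Q$)
$Y{\left(-11,6 \right)} L{\left(-3,-1 \right)} + S{\left(11,\left(5 + 2\right) + 3 \right)} = \left(-2 + 6\right) \left(-3\right) - 10 = 4 \left(-3\right) - 10 = -12 - 10 = -22$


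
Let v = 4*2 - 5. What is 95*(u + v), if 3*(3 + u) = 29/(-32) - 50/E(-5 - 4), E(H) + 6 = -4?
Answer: 12445/96 ≈ 129.64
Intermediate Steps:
E(H) = -10 (E(H) = -6 - 4 = -10)
v = 3 (v = 8 - 5 = 3)
u = -157/96 (u = -3 + (29/(-32) - 50/(-10))/3 = -3 + (29*(-1/32) - 50*(-⅒))/3 = -3 + (-29/32 + 5)/3 = -3 + (⅓)*(131/32) = -3 + 131/96 = -157/96 ≈ -1.6354)
95*(u + v) = 95*(-157/96 + 3) = 95*(131/96) = 12445/96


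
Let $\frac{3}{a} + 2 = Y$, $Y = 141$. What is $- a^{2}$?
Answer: $- \frac{9}{19321} \approx -0.00046581$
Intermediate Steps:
$a = \frac{3}{139}$ ($a = \frac{3}{-2 + 141} = \frac{3}{139} \approx 0.021583$)
$- a^{2} = - \left(\frac{3}{139}\right)^{2} = \left(-1\right) \frac{9}{19321} = - \frac{9}{19321}$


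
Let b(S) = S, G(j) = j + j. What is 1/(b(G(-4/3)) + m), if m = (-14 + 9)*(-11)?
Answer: 3/157 ≈ 0.019108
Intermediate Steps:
G(j) = 2*j
m = 55 (m = -5*(-11) = 55)
1/(b(G(-4/3)) + m) = 1/(2*(-4/3) + 55) = 1/(-8/3 + 55) = 1/(157/3) = 3/157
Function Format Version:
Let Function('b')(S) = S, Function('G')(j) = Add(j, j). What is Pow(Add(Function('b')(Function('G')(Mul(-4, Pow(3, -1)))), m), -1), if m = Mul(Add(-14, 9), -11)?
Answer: Rational(3, 157) ≈ 0.019108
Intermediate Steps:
Function('G')(j) = Mul(2, j)
m = 55 (m = Mul(-5, -11) = 55)
Pow(Add(Function('b')(Function('G')(Mul(-4, Pow(3, -1)))), m), -1) = Pow(Add(Mul(2, Mul(-4, Pow(3, -1))), 55), -1) = Pow(Add(Mul(2, Mul(-4, Rational(1, 3))), 55), -1) = Pow(Add(Mul(2, Rational(-4, 3)), 55), -1) = Pow(Add(Rational(-8, 3), 55), -1) = Pow(Rational(157, 3), -1) = Rational(3, 157)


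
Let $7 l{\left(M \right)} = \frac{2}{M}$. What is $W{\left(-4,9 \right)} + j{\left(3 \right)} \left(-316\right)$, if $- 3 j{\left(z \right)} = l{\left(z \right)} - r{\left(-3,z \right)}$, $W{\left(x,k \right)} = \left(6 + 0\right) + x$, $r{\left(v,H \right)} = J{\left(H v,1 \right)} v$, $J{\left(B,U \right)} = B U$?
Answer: $- \frac{178414}{63} \approx -2832.0$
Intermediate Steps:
$r{\left(v,H \right)} = H v^{2}$ ($r{\left(v,H \right)} = H v 1 v = H v v = H v^{2}$)
$l{\left(M \right)} = \frac{2}{7 M}$ ($l{\left(M \right)} = \frac{2 \frac{1}{M}}{7} = \frac{2}{7 M}$)
$W{\left(x,k \right)} = 6 + x$
$j{\left(z \right)} = 3 z - \frac{2}{21 z}$ ($j{\left(z \right)} = - \frac{\frac{2}{7 z} - z \left(-3\right)^{2}}{3} = - \frac{\frac{2}{7 z} - z 9}{3} = - \frac{\frac{2}{7 z} - 9 z}{3} = - \frac{- 9 z + \frac{2}{7 z}}{3} = 3 z - \frac{2}{21 z}$)
$W{\left(-4,9 \right)} + j{\left(3 \right)} \left(-316\right) = \left(6 - 4\right) + \left(3 \cdot 3 - \frac{2}{21 \cdot 3}\right) \left(-316\right) = 2 + \left(9 - \frac{2}{63}\right) \left(-316\right) = 2 + \frac{565}{63} \left(-316\right) = 2 - \frac{178540}{63} = - \frac{178414}{63}$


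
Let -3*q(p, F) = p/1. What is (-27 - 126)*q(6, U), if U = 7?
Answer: 306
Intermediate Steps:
q(p, F) = -p/3 (q(p, F) = -p/(3*1) = -p/3)
(-27 - 126)*q(6, U) = (-27 - 126)*(-1/3*6) = -153*(-2) = 306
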